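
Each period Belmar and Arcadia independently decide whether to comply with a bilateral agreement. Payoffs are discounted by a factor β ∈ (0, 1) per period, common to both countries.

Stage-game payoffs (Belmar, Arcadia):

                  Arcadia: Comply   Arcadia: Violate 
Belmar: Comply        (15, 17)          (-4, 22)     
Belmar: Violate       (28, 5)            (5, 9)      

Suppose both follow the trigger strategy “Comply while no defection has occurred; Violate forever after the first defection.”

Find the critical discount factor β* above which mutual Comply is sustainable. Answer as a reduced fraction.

13/23

Belmar: cooperation gives 15 each period; deviation gives 28 once then 5 forever.
  15/(1−β) ≥ 28 + 5β/(1−β) ⇒ β ≥ 13/23.
Arcadia: cooperation gives 17 each period; deviation gives 22 once then 9 forever.
  β ≥ 5/13.
Both must hold, so the binding constraint is Belmar's: β ≥ 13/23.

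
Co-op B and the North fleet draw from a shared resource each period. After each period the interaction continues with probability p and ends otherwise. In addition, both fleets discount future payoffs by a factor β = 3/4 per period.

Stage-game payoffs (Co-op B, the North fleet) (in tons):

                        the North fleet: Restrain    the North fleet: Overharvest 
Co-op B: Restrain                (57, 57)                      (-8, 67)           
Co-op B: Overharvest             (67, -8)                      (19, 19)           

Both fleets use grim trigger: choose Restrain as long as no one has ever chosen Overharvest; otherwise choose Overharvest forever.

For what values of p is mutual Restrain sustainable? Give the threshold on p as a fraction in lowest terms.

With continuation probability p and discount β, the effective per-period discount factor is βp.
Grim-trigger IC: βp ≥ (67−57)/(67−19) = 5/24.
So p ≥ (5/24)/(3/4) = 5/18.

5/18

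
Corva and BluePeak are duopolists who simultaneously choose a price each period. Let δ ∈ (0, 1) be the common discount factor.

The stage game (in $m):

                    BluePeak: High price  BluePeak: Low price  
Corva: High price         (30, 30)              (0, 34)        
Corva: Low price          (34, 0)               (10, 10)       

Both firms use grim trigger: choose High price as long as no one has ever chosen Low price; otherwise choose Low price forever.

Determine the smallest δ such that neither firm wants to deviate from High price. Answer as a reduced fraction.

1/6

One-period gain from deviating is 34 − 30 = 4. The loss is 30 − 10 = 20 in every subsequent period, with present value 20·δ/(1−δ).
Deviation is unprofitable when 20·δ/(1−δ) ≥ 4, i.e. δ/(1−δ) ≥ 1/5.
Equivalently δ ≥ 4/(4+20) = 1/6.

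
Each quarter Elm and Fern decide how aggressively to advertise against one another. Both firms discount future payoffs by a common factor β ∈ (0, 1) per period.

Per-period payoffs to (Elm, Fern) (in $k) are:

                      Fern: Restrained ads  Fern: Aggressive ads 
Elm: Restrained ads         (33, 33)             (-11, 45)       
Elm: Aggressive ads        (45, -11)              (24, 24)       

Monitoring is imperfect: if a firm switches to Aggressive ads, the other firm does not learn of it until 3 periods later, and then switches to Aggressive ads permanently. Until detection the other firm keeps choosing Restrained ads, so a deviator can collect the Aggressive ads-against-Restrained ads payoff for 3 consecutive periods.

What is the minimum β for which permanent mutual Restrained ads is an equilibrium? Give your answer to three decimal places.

0.830

A deviator earns 45 for 3 periods, then 24 forever; cooperating earns 33 forever. Multiplying the IC by (1−β):
33 ≥ 45(1−β^3) + 24β^3, so 21·β^3 ≥ 12 and β^3 ≥ 4/7.
β ≥ (4/7)^(1/3) ≈ 0.830.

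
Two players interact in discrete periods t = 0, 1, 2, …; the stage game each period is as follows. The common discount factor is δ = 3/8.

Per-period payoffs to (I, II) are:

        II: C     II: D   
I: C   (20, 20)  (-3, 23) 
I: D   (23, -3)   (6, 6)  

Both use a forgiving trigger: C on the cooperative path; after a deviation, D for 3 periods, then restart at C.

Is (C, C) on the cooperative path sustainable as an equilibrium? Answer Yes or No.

Yes

IC: δ+…+δ^3 ≥ (23−20)/(20−6) = 3/14.
At δ = 3/8: partial sum = 0.5684 ≥ 0.2143. Cooperation sustainable.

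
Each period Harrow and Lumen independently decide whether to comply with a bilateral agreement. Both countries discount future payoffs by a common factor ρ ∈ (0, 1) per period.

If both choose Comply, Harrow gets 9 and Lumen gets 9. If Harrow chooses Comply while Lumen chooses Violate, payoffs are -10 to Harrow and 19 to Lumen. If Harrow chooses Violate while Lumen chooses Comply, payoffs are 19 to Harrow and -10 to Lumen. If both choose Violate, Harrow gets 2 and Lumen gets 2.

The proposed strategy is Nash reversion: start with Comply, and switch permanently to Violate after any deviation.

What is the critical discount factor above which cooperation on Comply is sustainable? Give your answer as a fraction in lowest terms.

10/17

One-period gain from deviating is 19 − 9 = 10. The loss is 9 − 2 = 7 in every subsequent period, with present value 7·ρ/(1−ρ).
Deviation is unprofitable when 7·ρ/(1−ρ) ≥ 10, i.e. ρ/(1−ρ) ≥ 10/7.
Equivalently ρ ≥ 10/(10+7) = 10/17.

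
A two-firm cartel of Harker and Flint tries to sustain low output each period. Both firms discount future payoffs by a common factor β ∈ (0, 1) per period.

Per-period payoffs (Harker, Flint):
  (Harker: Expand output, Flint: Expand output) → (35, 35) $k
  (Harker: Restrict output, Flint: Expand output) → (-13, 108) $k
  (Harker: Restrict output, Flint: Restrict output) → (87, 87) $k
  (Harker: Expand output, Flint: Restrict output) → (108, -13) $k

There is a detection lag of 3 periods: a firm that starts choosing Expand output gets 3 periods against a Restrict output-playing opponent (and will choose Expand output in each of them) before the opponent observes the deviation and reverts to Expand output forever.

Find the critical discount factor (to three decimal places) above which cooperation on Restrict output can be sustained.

0.660

A deviator earns 108 for 3 periods, then 35 forever; cooperating earns 87 forever. Multiplying the IC by (1−β):
87 ≥ 108(1−β^3) + 35β^3, so 73·β^3 ≥ 21 and β^3 ≥ 21/73.
β ≥ (21/73)^(1/3) ≈ 0.660.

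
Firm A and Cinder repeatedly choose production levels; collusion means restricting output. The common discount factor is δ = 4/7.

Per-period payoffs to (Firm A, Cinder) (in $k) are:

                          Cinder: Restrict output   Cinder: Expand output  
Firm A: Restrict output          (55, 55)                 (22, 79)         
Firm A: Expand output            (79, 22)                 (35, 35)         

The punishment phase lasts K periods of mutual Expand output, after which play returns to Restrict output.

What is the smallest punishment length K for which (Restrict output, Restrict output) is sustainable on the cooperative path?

No profitable deviation requires (55−35)(δ+…+δ^K) ≥ 79−55, i.e. δ+…+δ^K ≥ 6/5 ≈ 1.2000.
With δ = 4/7, the partial sums are K=1: 0.5714, K=2: 0.8980, K=3: 1.0845, K=4: 1.1912, K=5: 1.2521.
K = 5 is the first length at which the sum reaches 1.2000.

5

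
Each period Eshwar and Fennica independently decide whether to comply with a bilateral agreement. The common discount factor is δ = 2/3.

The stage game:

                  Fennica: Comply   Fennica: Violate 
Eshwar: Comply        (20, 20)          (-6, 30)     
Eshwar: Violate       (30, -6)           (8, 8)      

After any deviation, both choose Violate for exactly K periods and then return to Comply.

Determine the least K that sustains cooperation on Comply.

2

No profitable deviation requires (20−8)(δ+…+δ^K) ≥ 30−20, i.e. δ+…+δ^K ≥ 5/6 ≈ 0.8333.
With δ = 2/3, the partial sums are K=1: 0.6667, K=2: 1.1111.
K = 2 is the first length at which the sum reaches 0.8333.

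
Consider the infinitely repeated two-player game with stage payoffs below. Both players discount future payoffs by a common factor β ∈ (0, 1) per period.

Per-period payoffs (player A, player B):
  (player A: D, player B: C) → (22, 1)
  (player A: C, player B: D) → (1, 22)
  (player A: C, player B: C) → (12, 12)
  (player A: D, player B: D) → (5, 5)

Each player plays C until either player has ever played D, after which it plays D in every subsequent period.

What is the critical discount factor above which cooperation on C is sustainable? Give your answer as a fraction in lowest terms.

Under grim trigger the critical discount factor is (T−C)/(T−P) with T = 22, C = 12, P = 5.
β* = (22−12)/(22−5) = 10/17.

10/17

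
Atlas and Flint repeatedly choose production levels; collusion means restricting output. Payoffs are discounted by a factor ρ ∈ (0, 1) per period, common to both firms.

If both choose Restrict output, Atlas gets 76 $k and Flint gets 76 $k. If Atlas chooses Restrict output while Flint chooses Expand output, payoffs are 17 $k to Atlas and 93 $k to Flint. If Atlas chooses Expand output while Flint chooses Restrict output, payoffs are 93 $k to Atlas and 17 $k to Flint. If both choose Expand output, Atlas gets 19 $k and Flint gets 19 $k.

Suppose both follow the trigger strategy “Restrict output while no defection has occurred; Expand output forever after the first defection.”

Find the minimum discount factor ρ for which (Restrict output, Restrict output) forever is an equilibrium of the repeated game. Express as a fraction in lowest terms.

17/74

One-period gain from deviating is 93 − 76 = 17. The loss is 76 − 19 = 57 in every subsequent period, with present value 57·ρ/(1−ρ).
Deviation is unprofitable when 57·ρ/(1−ρ) ≥ 17, i.e. ρ/(1−ρ) ≥ 17/57.
Equivalently ρ ≥ 17/(17+57) = 17/74.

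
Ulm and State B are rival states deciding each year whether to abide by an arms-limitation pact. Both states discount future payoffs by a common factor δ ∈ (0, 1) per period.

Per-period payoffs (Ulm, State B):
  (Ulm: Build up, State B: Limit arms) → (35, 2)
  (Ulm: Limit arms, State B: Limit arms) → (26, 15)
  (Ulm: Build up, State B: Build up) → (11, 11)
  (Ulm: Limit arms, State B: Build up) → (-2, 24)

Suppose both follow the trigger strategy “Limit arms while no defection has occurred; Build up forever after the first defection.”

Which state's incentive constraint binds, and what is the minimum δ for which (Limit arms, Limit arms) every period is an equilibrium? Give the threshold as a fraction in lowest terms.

Ulm's threshold: (35−26)/(35−11) = 3/8.
State B's threshold: (24−15)/(24−11) = 9/13.
3/8 < 9/13, so State B binds and δ* = 9/13.

State B; δ ≥ 9/13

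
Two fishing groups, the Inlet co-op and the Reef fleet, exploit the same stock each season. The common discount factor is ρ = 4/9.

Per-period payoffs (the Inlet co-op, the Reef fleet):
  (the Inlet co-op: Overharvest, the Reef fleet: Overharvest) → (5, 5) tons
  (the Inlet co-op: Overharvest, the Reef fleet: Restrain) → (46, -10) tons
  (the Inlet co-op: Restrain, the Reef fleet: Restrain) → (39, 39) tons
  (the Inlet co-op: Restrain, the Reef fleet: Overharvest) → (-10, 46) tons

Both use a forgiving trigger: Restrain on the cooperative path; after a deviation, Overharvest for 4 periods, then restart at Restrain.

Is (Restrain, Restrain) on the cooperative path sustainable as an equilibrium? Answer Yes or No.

A one-shot deviation gives 46 now, then 5 for 4 periods, then back to 39.
Gain from deviating: (46−39) today; loss: (39−5) in each of the next 4 periods.
No-deviation condition: (39−5)(ρ+…+ρ^4) ≥ 46−39, i.e. ρ+…+ρ^4 ≥ 7/34.
At ρ = 4/9: ρ+…+ρ^4 = 0.7688 ≥ 0.2059.
So cooperation is sustainable.

Yes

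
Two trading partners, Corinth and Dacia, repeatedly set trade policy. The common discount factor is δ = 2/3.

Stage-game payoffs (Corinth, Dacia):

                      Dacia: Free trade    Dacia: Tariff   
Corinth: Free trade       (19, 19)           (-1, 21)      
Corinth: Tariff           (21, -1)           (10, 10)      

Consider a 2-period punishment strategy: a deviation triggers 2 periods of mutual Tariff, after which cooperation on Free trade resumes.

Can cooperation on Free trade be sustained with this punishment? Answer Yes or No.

Yes

IC: δ+…+δ^2 ≥ (21−19)/(19−10) = 2/9.
At δ = 2/3: partial sum = 1.1111 ≥ 0.2222. Cooperation sustainable.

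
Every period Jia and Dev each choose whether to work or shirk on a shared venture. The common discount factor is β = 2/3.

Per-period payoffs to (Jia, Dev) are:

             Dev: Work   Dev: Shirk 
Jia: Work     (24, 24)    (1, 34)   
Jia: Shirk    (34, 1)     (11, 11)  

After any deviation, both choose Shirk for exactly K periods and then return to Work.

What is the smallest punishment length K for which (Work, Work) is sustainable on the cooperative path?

IC: β(1−β^K)/(1−β) ≥ (34−24)/(24−11) = 10/13.
With β = 2/3: need 1 − β^K ≥ 10/13·(1−2/3)/(2/3), i.e. β^K ≤ 0.6154.
Since (2/3)^1 = 0.6667 and (2/3)^2 = 0.4444, the smallest such K is 2.

2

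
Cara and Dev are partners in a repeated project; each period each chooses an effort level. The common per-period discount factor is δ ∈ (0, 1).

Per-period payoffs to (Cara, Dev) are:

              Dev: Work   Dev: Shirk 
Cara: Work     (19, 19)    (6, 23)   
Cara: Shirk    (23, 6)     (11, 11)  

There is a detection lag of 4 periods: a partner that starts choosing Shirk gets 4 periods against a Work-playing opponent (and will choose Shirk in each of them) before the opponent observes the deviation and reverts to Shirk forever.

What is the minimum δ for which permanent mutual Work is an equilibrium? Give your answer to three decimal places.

0.760

The best deviation is to choose Shirk for all 4 undetected periods, earning 23 each, then 11 forever once detected.
Deviation value: 23(1−δ^4)/(1−δ) + 11δ^4/(1−δ); cooperation value: 19/(1−δ).
IC: 19 ≥ 23(1−δ^4) + 11δ^4 = 23 − 12δ^4.
So δ^4 ≥ 4/12 = 1/3, giving δ ≥ (1/3)^(1/4) ≈ 0.760.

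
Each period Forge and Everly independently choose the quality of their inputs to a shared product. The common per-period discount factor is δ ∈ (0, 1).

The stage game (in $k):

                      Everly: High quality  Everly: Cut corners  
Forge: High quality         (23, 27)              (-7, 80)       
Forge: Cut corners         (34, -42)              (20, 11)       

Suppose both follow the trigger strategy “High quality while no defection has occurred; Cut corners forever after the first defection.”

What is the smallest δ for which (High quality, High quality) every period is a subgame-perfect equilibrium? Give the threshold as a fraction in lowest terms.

11/14

Forge: cooperation gives 23 each period; deviation gives 34 once then 20 forever.
  23/(1−δ) ≥ 34 + 20δ/(1−δ) ⇒ δ ≥ 11/14.
Everly: cooperation gives 27 each period; deviation gives 80 once then 11 forever.
  δ ≥ 53/69.
Both must hold, so the binding constraint is Forge's: δ ≥ 11/14.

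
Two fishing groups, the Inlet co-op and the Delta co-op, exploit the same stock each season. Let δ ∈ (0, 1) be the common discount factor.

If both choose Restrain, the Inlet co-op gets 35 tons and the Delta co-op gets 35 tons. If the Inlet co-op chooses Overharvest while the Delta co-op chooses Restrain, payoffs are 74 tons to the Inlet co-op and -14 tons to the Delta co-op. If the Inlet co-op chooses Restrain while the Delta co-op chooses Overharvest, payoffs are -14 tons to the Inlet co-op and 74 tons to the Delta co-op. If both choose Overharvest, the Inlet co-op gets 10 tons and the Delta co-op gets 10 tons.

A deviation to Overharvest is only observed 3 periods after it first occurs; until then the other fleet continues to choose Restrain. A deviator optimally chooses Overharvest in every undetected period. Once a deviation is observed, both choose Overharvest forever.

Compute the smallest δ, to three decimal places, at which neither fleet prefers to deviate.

A deviator earns 74 for 3 periods, then 10 forever; cooperating earns 35 forever. Multiplying the IC by (1−δ):
35 ≥ 74(1−δ^3) + 10δ^3, so 64·δ^3 ≥ 39 and δ^3 ≥ 39/64.
δ ≥ (39/64)^(1/3) ≈ 0.848.

0.848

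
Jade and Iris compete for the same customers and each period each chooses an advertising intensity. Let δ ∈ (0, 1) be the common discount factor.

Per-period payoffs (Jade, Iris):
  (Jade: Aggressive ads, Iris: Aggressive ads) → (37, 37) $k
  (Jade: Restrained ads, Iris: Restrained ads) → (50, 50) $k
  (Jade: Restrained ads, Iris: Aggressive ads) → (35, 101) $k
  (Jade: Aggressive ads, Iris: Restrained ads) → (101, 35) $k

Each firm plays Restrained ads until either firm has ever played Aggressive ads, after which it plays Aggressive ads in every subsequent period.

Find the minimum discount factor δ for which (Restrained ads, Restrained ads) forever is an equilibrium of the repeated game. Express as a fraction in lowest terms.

One-period gain from deviating is 101 − 50 = 51. The loss is 50 − 37 = 13 in every subsequent period, with present value 13·δ/(1−δ).
Deviation is unprofitable when 13·δ/(1−δ) ≥ 51, i.e. δ/(1−δ) ≥ 51/13.
Equivalently δ ≥ 51/(51+13) = 51/64.

51/64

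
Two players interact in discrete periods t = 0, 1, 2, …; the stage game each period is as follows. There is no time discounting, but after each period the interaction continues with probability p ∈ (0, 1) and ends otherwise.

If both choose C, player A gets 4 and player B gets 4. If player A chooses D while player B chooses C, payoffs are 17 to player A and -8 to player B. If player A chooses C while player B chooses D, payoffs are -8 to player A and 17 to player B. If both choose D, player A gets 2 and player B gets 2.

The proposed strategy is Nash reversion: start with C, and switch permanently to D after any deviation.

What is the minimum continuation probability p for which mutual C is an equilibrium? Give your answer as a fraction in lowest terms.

Expected cooperation value is 4 + p·4 + p²·4 + … = 4/(1−p); deviation gives 17 + p·2/(1−p).
4 ≥ 17(1−p) + 2p ⇒ 15p ≥ 13 ⇒ p ≥ 13/15.

13/15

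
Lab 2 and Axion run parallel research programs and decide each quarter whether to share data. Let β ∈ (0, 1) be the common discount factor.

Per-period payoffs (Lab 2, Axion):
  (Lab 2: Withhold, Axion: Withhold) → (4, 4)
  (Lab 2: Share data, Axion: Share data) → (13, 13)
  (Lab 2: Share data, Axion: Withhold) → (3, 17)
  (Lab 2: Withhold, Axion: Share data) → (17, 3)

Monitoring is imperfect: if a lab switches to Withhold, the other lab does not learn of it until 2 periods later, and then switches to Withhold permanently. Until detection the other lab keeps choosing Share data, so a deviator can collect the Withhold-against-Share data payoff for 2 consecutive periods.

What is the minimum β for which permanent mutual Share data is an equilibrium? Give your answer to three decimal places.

Deviating for the 2 undetected periods gains 17−13 = 4 per period over cooperation, then loses 13−4 = 9 per period forever once punishment starts.
Gain: 4(1 + β + … + β^1); loss: 9·β^2/(1−β).
No profitable deviation ⇔ 4(1−β^2) ≤ 9·β^2, i.e. β^2 ≥ 4/(4+9) = 4/13.
Hence β ≥ (4/13)^(1/2) ≈ 0.555.

0.555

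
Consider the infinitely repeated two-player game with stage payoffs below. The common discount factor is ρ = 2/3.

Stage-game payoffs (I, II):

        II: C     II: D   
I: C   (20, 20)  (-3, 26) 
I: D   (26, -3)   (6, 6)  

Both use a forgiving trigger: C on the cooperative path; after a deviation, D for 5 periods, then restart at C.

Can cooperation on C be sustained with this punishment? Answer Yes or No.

Yes

A one-shot deviation gives 26 now, then 6 for 5 periods, then back to 20.
Gain from deviating: (26−20) today; loss: (20−6) in each of the next 5 periods.
No-deviation condition: (20−6)(ρ+…+ρ^5) ≥ 26−20, i.e. ρ+…+ρ^5 ≥ 3/7.
At ρ = 2/3: ρ+…+ρ^5 = 1.7366 ≥ 0.4286.
So cooperation is sustainable.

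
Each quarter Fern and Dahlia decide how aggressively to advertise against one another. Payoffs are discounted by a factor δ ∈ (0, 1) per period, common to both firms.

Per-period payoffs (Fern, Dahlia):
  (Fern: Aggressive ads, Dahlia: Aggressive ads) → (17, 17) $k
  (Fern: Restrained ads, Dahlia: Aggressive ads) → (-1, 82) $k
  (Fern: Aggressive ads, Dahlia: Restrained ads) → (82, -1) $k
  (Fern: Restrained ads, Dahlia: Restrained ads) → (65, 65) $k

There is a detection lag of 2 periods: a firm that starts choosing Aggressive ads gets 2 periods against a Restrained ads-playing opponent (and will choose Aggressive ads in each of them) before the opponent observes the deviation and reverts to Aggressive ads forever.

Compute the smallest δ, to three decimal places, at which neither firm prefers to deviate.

Deviating for the 2 undetected periods gains 82−65 = 17 per period over cooperation, then loses 65−17 = 48 per period forever once punishment starts.
Gain: 17(1 + δ + … + δ^1); loss: 48·δ^2/(1−δ).
No profitable deviation ⇔ 17(1−δ^2) ≤ 48·δ^2, i.e. δ^2 ≥ 17/(17+48) = 17/65.
Hence δ ≥ (17/65)^(1/2) ≈ 0.511.

0.511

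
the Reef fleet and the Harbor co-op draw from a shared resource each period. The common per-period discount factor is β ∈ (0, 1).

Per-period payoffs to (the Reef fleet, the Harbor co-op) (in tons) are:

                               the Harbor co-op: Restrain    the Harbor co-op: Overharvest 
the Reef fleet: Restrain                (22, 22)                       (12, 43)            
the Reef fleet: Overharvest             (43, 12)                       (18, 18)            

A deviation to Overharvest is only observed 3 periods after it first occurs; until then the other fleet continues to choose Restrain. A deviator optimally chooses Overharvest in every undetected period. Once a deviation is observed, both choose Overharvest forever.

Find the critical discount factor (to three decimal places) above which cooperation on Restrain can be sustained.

0.944

A deviator earns 43 for 3 periods, then 18 forever; cooperating earns 22 forever. Multiplying the IC by (1−β):
22 ≥ 43(1−β^3) + 18β^3, so 25·β^3 ≥ 21 and β^3 ≥ 21/25.
β ≥ (21/25)^(1/3) ≈ 0.944.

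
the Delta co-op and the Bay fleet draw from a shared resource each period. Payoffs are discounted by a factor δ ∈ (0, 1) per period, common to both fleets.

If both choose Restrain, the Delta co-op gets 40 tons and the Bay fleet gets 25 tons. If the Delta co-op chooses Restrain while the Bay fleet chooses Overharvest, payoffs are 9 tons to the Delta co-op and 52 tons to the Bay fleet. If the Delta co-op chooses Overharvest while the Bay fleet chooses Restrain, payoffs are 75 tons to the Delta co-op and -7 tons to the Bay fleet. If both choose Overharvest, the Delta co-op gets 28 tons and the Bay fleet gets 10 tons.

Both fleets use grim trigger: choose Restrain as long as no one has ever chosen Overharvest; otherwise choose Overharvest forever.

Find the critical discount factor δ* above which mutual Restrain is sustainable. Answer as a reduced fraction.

35/47

For the Delta co-op: deviation gain 75−40 = 35, per-period punishment loss 40−28 = 12. IC gives δ ≥ 35/47.
For the Bay fleet: gain 27, loss 15 per period, so δ ≥ 27/42 = 9/14.
The tighter constraint is the Delta co-op's, so cooperation needs δ ≥ 35/47.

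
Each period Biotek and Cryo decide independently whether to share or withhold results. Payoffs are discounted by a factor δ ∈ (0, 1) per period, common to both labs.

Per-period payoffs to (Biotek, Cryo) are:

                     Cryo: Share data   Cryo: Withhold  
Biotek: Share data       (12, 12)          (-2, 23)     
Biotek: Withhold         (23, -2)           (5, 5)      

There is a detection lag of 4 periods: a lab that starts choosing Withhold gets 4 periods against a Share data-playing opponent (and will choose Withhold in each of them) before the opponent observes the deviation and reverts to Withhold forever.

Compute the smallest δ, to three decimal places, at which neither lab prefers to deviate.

The best deviation is to choose Withhold for all 4 undetected periods, earning 23 each, then 5 forever once detected.
Deviation value: 23(1−δ^4)/(1−δ) + 5δ^4/(1−δ); cooperation value: 12/(1−δ).
IC: 12 ≥ 23(1−δ^4) + 5δ^4 = 23 − 18δ^4.
So δ^4 ≥ 11/18, giving δ ≥ (11/18)^(1/4) ≈ 0.884.

0.884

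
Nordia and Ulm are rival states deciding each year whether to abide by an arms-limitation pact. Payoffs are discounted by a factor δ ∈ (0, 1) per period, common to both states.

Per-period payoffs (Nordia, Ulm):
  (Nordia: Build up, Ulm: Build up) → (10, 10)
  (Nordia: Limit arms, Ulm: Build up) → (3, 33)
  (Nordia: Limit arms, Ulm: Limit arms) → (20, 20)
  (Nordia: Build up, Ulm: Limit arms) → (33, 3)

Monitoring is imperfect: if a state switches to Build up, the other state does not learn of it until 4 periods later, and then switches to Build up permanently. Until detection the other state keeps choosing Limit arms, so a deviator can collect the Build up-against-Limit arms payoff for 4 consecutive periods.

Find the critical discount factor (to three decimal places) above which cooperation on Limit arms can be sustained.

Deviating for the 4 undetected periods gains 33−20 = 13 per period over cooperation, then loses 20−10 = 10 per period forever once punishment starts.
Gain: 13(1 + δ + … + δ^3); loss: 10·δ^4/(1−δ).
No profitable deviation ⇔ 13(1−δ^4) ≤ 10·δ^4, i.e. δ^4 ≥ 13/(13+10) = 13/23.
Hence δ ≥ (13/23)^(1/4) ≈ 0.867.

0.867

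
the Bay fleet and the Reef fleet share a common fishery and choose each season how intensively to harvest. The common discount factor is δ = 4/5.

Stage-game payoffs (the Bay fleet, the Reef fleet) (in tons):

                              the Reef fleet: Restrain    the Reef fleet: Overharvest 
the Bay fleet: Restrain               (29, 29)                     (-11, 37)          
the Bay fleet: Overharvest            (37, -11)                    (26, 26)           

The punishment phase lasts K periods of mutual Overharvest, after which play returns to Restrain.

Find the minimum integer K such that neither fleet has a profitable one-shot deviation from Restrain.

5

No profitable deviation requires (29−26)(δ+…+δ^K) ≥ 37−29, i.e. δ+…+δ^K ≥ 8/3 ≈ 2.6667.
With δ = 4/5, the partial sums are K=1: 0.8000, K=2: 1.4400, K=3: 1.9520, K=4: 2.3616, K=5: 2.6893.
K = 5 is the first length at which the sum reaches 2.6667.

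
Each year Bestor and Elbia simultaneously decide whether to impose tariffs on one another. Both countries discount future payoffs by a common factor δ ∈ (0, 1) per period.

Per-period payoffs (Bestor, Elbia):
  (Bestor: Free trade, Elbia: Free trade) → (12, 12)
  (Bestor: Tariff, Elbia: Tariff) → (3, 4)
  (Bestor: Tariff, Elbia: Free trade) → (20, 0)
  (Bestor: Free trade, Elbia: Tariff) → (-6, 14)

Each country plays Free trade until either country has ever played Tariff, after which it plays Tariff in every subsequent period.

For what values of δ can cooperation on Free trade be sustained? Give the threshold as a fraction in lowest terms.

Bestor's threshold: (20−12)/(20−3) = 8/17.
Elbia's threshold: (14−12)/(14−4) = 1/5.
8/17 > 1/5, so Bestor binds and δ* = 8/17.

8/17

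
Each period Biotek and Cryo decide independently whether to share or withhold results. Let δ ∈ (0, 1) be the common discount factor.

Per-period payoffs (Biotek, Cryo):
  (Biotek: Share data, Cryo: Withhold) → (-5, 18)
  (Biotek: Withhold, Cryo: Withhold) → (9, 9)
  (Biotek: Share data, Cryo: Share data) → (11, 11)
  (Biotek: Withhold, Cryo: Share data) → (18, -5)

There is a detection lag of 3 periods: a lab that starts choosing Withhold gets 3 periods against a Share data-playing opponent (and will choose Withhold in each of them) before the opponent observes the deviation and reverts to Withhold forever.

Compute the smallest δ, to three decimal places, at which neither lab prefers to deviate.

0.920

The best deviation is to choose Withhold for all 3 undetected periods, earning 18 each, then 9 forever once detected.
Deviation value: 18(1−δ^3)/(1−δ) + 9δ^3/(1−δ); cooperation value: 11/(1−δ).
IC: 11 ≥ 18(1−δ^3) + 9δ^3 = 18 − 9δ^3.
So δ^3 ≥ 7/9, giving δ ≥ (7/9)^(1/3) ≈ 0.920.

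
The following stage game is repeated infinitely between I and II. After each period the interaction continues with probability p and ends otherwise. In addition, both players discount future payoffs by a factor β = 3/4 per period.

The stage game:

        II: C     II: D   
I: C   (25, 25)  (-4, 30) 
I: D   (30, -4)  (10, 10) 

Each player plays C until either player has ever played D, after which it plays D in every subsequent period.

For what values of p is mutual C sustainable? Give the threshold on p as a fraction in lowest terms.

1/3

Expected continuation weight on next period's payoff is β·p = 3/4·p, which plays the role of the discount factor.
Cooperation requires 3/4·p ≥ (30−25)/(30−10) = 1/4, hence p ≥ 1/3.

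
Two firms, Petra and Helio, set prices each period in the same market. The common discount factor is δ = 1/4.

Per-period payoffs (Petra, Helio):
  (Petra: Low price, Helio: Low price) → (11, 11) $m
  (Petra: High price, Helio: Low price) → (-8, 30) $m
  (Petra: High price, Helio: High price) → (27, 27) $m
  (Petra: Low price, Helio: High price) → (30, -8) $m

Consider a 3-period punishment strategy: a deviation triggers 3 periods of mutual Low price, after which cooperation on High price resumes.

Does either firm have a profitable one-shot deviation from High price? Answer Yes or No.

IC: δ+…+δ^3 ≥ (30−27)/(27−11) = 3/16.
At δ = 1/4: partial sum = 0.3281 ≥ 0.1875. Cooperation sustainable.

No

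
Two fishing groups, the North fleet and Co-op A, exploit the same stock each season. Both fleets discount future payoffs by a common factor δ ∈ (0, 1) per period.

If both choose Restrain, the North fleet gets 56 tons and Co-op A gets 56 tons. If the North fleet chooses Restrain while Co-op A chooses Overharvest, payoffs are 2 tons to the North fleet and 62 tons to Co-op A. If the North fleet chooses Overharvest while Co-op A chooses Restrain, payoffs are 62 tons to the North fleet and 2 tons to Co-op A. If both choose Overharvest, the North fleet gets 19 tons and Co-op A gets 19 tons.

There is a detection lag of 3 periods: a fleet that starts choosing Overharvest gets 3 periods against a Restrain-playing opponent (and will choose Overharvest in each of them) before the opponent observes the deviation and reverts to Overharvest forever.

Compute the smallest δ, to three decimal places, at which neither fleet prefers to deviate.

0.519

The best deviation is to choose Overharvest for all 3 undetected periods, earning 62 each, then 19 forever once detected.
Deviation value: 62(1−δ^3)/(1−δ) + 19δ^3/(1−δ); cooperation value: 56/(1−δ).
IC: 56 ≥ 62(1−δ^3) + 19δ^3 = 62 − 43δ^3.
So δ^3 ≥ 6/43, giving δ ≥ (6/43)^(1/3) ≈ 0.519.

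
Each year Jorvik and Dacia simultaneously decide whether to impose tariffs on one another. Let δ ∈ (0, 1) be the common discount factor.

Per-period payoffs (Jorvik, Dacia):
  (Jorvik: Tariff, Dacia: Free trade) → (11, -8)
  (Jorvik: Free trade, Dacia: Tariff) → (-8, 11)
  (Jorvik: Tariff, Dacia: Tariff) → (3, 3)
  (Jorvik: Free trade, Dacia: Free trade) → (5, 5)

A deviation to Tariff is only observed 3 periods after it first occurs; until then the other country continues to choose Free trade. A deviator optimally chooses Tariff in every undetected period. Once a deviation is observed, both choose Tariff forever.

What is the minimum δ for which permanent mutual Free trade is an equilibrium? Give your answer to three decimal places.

0.909

The best deviation is to choose Tariff for all 3 undetected periods, earning 11 each, then 3 forever once detected.
Deviation value: 11(1−δ^3)/(1−δ) + 3δ^3/(1−δ); cooperation value: 5/(1−δ).
IC: 5 ≥ 11(1−δ^3) + 3δ^3 = 11 − 8δ^3.
So δ^3 ≥ 6/8 = 3/4, giving δ ≥ (3/4)^(1/3) ≈ 0.909.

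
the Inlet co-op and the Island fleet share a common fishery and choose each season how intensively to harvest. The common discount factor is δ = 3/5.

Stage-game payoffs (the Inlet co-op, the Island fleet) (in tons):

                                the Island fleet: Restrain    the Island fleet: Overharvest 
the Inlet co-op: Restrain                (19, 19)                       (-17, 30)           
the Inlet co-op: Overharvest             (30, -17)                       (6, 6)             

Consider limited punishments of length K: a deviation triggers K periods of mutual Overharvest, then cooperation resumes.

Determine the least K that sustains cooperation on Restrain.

2

Need Σ_{k=1}^{K} δ^k ≥ (30−19)/(19−6) = 0.8462 at δ = 3/5.
At K = 1 the sum is 0.6000 < 0.8462; at K = 2 it is 0.9600 ≥ 0.8462.
So the minimum punishment length is K = 2.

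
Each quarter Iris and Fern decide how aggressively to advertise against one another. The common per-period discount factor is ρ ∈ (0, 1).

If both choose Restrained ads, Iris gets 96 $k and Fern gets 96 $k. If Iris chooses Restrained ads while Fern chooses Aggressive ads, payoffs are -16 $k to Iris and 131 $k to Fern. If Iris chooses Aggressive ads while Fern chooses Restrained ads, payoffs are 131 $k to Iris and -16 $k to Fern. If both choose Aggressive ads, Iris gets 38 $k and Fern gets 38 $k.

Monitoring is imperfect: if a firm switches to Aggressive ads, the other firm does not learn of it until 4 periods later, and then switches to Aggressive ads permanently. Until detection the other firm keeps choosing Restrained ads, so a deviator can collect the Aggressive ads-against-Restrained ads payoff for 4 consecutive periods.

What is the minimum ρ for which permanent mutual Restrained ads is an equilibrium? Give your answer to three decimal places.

0.783

A deviator earns 131 for 4 periods, then 38 forever; cooperating earns 96 forever. Multiplying the IC by (1−ρ):
96 ≥ 131(1−ρ^4) + 38ρ^4, so 93·ρ^4 ≥ 35 and ρ^4 ≥ 35/93.
ρ ≥ (35/93)^(1/4) ≈ 0.783.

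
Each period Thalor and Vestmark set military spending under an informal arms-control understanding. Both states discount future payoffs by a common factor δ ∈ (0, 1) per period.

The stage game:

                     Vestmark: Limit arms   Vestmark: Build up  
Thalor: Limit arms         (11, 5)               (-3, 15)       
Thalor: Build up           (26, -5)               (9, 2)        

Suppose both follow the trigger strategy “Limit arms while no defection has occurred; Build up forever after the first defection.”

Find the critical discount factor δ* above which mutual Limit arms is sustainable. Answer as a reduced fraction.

For Thalor: deviation gain 26−11 = 15, per-period punishment loss 11−9 = 2. IC gives δ ≥ 15/17.
For Vestmark: gain 10, loss 3 per period, so δ ≥ 10/13.
The tighter constraint is Thalor's, so cooperation needs δ ≥ 15/17.

15/17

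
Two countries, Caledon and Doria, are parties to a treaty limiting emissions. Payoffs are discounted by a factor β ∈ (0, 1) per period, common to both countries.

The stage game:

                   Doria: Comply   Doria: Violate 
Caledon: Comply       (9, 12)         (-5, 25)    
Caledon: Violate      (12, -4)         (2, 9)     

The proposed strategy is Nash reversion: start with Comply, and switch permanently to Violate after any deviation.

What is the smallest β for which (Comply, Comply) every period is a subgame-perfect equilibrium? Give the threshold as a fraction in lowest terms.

For Caledon: deviation gain 12−9 = 3, per-period punishment loss 9−2 = 7. IC gives β ≥ 3/10.
For Doria: gain 13, loss 3 per period, so β ≥ 13/16.
The tighter constraint is Doria's, so cooperation needs β ≥ 13/16.

13/16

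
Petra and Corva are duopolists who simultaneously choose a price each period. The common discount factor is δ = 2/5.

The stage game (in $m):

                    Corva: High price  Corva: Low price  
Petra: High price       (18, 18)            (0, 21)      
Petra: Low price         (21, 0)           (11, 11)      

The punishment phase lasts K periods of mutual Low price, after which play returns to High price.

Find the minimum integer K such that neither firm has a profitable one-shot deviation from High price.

2

Need Σ_{k=1}^{K} δ^k ≥ (21−18)/(18−11) = 0.4286 at δ = 2/5.
At K = 1 the sum is 0.4000 < 0.4286; at K = 2 it is 0.5600 ≥ 0.4286.
So the minimum punishment length is K = 2.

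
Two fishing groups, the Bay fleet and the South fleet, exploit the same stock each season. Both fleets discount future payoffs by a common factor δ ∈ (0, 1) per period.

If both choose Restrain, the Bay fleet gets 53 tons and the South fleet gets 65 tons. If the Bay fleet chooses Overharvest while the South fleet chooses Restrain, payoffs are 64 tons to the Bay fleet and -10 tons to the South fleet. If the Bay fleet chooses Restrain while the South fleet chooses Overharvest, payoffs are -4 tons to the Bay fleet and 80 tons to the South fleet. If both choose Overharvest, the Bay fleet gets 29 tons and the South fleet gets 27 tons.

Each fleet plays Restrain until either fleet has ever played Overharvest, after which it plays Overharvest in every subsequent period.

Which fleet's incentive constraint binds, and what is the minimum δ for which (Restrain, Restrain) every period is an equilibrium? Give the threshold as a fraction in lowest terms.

the Bay fleet; δ ≥ 11/35

the Bay fleet's threshold: (64−53)/(64−29) = 11/35.
the South fleet's threshold: (80−65)/(80−27) = 15/53.
11/35 > 15/53, so the Bay fleet binds and δ* = 11/35.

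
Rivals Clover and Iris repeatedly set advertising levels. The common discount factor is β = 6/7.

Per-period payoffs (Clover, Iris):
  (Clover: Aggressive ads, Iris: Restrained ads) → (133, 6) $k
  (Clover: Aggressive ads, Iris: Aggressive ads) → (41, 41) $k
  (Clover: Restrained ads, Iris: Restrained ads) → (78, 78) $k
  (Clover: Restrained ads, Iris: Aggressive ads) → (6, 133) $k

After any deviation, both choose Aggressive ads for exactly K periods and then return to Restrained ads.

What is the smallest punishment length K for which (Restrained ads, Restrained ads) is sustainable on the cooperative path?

No profitable deviation requires (78−41)(β+…+β^K) ≥ 133−78, i.e. β+…+β^K ≥ 55/37 ≈ 1.4865.
With β = 6/7, the partial sums are K=1: 0.8571, K=2: 1.5918.
K = 2 is the first length at which the sum reaches 1.4865.

2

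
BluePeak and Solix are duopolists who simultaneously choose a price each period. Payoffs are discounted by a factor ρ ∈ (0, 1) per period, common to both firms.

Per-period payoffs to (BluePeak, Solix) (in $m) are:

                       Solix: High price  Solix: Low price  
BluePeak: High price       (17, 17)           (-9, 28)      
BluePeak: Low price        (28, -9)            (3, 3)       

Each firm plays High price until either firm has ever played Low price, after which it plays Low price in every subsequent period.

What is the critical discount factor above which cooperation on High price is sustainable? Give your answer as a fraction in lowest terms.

One-period gain from deviating is 28 − 17 = 11. The loss is 17 − 3 = 14 in every subsequent period, with present value 14·ρ/(1−ρ).
Deviation is unprofitable when 14·ρ/(1−ρ) ≥ 11, i.e. ρ/(1−ρ) ≥ 11/14.
Equivalently ρ ≥ 11/(11+14) = 11/25.

11/25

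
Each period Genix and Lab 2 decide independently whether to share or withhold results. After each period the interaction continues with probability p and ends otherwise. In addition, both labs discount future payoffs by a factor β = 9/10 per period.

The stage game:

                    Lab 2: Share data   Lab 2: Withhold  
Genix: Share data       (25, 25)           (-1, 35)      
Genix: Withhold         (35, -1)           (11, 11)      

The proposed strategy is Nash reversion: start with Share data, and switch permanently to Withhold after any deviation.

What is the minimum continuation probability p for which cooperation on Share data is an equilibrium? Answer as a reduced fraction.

25/54

Expected continuation weight on next period's payoff is β·p = 9/10·p, which plays the role of the discount factor.
Cooperation requires 9/10·p ≥ (35−25)/(35−11) = 5/12, hence p ≥ 25/54.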